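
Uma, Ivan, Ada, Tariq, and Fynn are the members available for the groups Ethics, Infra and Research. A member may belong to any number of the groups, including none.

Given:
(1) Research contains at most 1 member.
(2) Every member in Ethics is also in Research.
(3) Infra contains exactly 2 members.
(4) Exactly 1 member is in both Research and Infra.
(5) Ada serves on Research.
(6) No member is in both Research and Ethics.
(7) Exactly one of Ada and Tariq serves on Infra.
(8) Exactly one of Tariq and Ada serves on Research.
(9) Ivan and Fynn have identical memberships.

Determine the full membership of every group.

Ethics = {}; Infra = {Ada, Uma}; Research = {Ada}

From (5): Ada ∈ Research.
(1): Research already has 1, so the rest are out.
(2) contrapositive: Uma ∉ Ethics.
(2) contrapositive: Ivan ∉ Ethics.
(2) contrapositive: Tariq ∉ Ethics.
(2) contrapositive: Fynn ∉ Ethics.
(6) (disjoint): Ada ∉ Ethics.
Suppose Uma ∉ Infra: no assignment then satisfies all the clues, so Uma ∈ Infra.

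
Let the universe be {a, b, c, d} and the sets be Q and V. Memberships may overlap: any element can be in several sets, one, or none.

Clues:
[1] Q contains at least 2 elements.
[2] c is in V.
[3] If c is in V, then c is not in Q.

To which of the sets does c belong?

From (2): c ∈ V.
(3): c ∉ Q.

c: V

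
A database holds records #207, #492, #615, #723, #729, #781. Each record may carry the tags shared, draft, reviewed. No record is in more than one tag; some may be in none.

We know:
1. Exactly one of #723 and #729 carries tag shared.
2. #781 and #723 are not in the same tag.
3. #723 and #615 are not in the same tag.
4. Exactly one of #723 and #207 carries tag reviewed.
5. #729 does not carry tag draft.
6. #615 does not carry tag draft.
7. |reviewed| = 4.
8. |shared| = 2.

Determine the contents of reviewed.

From (5): #729 ∉ draft.
From (6): #615 ∉ draft.
Suppose #207 ∉ reviewed: no assignment then satisfies all the clues, so #207 ∈ reviewed.

reviewed = {#207, #615, #729, #781}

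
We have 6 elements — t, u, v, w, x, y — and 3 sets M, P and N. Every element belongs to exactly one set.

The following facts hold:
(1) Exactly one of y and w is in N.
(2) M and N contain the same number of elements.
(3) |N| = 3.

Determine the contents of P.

P = {}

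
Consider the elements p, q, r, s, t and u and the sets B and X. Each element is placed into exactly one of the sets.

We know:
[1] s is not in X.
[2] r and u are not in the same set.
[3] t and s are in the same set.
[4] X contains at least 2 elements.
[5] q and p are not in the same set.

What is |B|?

4

From (1): s ∉ X.
(3): t matches s: t ∉ X.
Only one set left: s ∈ B.
Only one set left: t ∈ B.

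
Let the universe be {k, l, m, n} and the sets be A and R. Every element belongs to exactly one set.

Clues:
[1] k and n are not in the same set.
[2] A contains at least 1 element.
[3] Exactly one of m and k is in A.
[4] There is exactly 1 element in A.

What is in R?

R = {l, m, n}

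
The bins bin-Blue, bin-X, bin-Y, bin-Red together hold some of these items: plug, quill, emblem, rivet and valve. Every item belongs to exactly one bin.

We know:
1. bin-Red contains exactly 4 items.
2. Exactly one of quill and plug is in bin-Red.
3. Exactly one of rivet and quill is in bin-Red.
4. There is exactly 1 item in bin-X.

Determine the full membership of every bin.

bin-Blue = {}; bin-X = {quill}; bin-Y = {}; bin-Red = {emblem, plug, rivet, valve}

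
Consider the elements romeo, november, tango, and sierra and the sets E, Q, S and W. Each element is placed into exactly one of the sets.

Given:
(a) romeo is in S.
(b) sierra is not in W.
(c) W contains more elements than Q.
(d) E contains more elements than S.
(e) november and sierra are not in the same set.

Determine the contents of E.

E = {sierra, tango}

From (a): romeo ∈ S.
From (b): sierra ∉ W.
Suppose november ∈ E: no assignment then satisfies all the clues, so november ∉ E.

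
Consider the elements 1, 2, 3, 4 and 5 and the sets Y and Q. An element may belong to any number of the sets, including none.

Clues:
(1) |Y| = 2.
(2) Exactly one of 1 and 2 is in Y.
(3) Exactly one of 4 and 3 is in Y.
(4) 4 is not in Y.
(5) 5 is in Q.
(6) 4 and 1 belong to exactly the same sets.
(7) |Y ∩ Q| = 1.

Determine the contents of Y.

From (4): 4 ∉ Y.
From (5): 5 ∈ Q.
(3) (exactly one): 3 ∈ Y.
(6): 1 matches 4: 1 ∉ Y.
(2) (exactly one): 2 ∈ Y.
(1): Y already has 2, so the rest are out.

Y = {2, 3}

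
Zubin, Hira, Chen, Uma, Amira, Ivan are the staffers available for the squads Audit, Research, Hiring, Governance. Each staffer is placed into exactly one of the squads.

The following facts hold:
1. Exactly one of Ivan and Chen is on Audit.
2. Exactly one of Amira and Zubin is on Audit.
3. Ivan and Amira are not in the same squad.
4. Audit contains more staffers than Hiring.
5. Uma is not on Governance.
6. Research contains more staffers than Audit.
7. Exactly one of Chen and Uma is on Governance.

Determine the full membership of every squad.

Audit = {Ivan, Zubin}; Research = {Amira, Hira, Uma}; Hiring = {}; Governance = {Chen}

From (5): Uma ∉ Governance.
(7) (exactly one): Chen ∈ Governance.
(1) (exactly one): Ivan ∈ Audit.
(3): Amira ∉ Audit.
(2) (exactly one): Zubin ∈ Audit.
Suppose Hira ∈ Audit: no assignment then satisfies all the clues, so Hira ∉ Audit.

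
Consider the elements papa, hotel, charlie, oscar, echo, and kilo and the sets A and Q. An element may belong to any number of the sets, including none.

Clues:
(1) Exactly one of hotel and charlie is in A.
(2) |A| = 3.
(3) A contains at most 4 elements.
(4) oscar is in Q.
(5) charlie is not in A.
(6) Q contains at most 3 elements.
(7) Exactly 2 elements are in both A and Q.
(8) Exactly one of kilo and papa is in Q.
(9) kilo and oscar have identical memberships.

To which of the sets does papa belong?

From (4): oscar ∈ Q.
From (5): charlie ∉ A.
(1) (exactly one): hotel ∈ A.
(9): kilo matches oscar: kilo ∈ Q.
(8) (exactly one): papa ∉ Q.
Suppose papa ∈ A: no assignment then satisfies all the clues, so papa ∉ A.

papa: none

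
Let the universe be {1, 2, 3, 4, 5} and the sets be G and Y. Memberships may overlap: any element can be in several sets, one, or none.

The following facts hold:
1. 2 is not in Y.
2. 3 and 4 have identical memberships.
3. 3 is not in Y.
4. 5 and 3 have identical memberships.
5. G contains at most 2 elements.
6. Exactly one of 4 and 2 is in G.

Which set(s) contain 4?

4: none

From (1): 2 ∉ Y.
From (3): 3 ∉ Y.
(2): 4 matches 3: 4 ∉ Y.
(4): 5 matches 3: 5 ∉ Y.
Suppose 4 ∈ G: no assignment then satisfies all the clues, so 4 ∉ G.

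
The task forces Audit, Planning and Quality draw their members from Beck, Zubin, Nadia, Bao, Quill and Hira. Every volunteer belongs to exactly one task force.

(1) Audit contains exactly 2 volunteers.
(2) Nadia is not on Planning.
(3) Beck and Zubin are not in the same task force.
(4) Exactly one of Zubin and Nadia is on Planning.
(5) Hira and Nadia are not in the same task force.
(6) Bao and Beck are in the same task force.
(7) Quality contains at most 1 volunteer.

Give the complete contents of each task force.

Audit = {Bao, Beck}; Planning = {Hira, Quill, Zubin}; Quality = {Nadia}

From (2): Nadia ∉ Planning.
(4) (exactly one): Zubin ∈ Planning.
(3): Beck ∉ Planning.
(6): Bao matches Beck: Bao ∉ Planning.
Suppose Beck ∉ Audit: no assignment then satisfies all the clues, so Beck ∈ Audit.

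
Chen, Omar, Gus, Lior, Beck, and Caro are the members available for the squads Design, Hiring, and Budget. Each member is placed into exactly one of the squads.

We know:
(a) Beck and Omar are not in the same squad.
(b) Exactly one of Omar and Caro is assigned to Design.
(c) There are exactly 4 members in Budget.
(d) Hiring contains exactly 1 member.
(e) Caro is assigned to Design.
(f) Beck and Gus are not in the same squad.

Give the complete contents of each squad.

Design = {Caro}; Hiring = {Beck}; Budget = {Chen, Gus, Lior, Omar}

From (e): Caro ∈ Design.
(b) (exactly one): Omar ∉ Design.
Suppose Chen ∈ Design: no assignment then satisfies all the clues, so Chen ∉ Design.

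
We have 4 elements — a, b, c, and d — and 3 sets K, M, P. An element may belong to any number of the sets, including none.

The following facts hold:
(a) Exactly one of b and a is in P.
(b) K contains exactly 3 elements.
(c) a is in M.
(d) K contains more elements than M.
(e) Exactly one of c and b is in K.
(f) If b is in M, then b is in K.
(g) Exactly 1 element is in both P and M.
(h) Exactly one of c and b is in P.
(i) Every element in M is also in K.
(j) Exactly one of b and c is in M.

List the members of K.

K = {a, b, d}

From (c): a ∈ M.
(i) with a ∈ M: a ∈ K.
Suppose b ∉ K: no assignment then satisfies all the clues, so b ∈ K.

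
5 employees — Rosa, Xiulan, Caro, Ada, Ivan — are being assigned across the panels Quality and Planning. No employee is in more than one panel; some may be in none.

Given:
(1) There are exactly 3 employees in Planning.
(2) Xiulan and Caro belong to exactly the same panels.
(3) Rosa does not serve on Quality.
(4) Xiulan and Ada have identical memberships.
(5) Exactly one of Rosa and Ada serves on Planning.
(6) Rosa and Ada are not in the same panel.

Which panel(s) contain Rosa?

From (3): Rosa ∉ Quality.
Suppose Rosa ∈ Planning: no assignment then satisfies all the clues, so Rosa ∉ Planning.

Rosa: none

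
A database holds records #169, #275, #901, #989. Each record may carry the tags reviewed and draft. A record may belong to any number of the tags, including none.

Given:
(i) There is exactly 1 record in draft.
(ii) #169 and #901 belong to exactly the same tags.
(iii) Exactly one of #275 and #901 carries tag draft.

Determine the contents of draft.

draft = {#275}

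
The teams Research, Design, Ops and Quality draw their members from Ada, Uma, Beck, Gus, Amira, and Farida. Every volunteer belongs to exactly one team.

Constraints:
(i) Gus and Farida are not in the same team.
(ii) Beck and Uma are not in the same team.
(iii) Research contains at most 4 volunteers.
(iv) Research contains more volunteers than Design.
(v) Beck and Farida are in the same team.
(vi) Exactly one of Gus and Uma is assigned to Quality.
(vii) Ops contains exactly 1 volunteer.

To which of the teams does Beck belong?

Beck: Research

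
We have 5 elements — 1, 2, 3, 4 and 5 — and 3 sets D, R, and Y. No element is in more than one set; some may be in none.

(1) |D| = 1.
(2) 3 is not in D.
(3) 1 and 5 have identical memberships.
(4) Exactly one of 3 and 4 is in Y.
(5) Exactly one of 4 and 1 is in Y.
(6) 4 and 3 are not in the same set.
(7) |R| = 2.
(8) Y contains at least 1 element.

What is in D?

D = {2}

From (2): 3 ∉ D.
Suppose 1 ∈ D: no assignment then satisfies all the clues, so 1 ∉ D.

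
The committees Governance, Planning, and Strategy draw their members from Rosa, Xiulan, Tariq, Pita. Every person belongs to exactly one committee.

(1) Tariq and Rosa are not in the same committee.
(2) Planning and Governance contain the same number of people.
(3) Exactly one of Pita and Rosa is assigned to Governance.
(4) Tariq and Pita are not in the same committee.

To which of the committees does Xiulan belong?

Xiulan: Strategy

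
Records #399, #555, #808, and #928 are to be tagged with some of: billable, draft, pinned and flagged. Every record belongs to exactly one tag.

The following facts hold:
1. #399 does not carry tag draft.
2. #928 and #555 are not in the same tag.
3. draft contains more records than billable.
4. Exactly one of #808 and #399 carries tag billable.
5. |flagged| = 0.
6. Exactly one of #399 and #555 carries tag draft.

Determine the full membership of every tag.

From (1): #399 ∉ draft.
(5): flagged already has 0, so the rest are out.
(6) (exactly one): #555 ∈ draft.
(2): #928 ∉ draft.
Suppose #399 ∉ billable: no assignment then satisfies all the clues, so #399 ∈ billable.

billable = {#399}; draft = {#555, #808}; pinned = {#928}; flagged = {}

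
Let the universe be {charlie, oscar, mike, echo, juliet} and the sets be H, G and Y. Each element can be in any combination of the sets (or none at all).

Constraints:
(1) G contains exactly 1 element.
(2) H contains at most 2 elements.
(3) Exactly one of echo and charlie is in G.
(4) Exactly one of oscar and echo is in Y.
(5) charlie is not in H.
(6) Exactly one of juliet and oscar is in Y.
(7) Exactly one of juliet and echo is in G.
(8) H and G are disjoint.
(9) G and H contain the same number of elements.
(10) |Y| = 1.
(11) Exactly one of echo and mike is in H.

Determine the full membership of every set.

H = {mike}; G = {echo}; Y = {oscar}

From (5): charlie ∉ H.
Suppose charlie ∈ G: no assignment then satisfies all the clues, so charlie ∉ G.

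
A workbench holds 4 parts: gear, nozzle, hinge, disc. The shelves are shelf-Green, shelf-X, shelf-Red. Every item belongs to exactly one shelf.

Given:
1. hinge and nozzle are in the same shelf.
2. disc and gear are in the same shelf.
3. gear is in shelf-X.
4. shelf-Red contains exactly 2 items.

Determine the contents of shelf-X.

shelf-X = {disc, gear}

From (3): gear ∈ shelf-X.
(2): disc matches gear: disc ∉ shelf-Green.
(2): disc matches gear: disc ∈ shelf-X.
(4): only 2 candidates remain for shelf-Red, so all are in.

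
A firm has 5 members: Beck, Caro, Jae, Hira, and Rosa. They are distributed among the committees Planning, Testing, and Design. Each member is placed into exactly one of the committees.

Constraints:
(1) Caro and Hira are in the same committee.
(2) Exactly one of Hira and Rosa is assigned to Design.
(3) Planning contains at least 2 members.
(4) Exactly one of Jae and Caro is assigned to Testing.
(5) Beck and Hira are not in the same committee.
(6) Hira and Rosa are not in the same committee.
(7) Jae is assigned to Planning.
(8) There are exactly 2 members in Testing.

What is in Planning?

Planning = {Beck, Jae}

From (7): Jae ∈ Planning.
(4) (exactly one): Caro ∈ Testing.
(1): Hira matches Caro: Hira ∉ Planning.
(1): Hira matches Caro: Hira ∈ Testing.
(2) (exactly one): Rosa ∈ Design.
(3): only 2 candidates remain for Planning, so all are in.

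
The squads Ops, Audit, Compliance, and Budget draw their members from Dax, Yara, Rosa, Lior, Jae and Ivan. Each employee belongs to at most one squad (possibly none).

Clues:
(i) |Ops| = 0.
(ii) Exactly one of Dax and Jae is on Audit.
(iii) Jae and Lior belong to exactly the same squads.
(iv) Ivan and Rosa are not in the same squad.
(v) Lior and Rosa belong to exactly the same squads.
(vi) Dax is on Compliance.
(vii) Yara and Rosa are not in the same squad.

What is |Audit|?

3

From (vi): Dax ∈ Compliance.
(i): Ops already has 0, so the rest are out.
(ii) (exactly one): Jae ∈ Audit.
(iii): Lior matches Jae: Lior ∈ Audit.
(v): Rosa matches Lior: Rosa ∈ Audit.
(vii): Yara ∉ Audit.
(iv): Ivan ∉ Audit.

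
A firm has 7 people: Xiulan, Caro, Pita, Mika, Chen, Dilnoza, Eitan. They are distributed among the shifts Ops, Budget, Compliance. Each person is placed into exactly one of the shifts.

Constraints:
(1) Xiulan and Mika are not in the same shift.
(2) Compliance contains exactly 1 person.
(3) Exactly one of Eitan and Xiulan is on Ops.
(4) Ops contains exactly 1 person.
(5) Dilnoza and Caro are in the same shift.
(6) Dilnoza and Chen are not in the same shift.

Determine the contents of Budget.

Budget = {Caro, Dilnoza, Eitan, Mika, Pita}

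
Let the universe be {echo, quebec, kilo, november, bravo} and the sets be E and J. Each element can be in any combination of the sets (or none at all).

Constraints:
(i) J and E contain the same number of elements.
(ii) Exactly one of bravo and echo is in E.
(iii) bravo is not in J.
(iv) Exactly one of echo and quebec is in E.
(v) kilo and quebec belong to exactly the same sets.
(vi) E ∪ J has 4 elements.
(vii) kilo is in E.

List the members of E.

From (iii): bravo ∉ J.
From (vii): kilo ∈ E.
(v): quebec matches kilo: quebec ∈ E.
(iv) (exactly one): echo ∉ E.
(ii) (exactly one): bravo ∈ E.
Suppose november ∈ E: no assignment then satisfies all the clues, so november ∉ E.

E = {bravo, kilo, quebec}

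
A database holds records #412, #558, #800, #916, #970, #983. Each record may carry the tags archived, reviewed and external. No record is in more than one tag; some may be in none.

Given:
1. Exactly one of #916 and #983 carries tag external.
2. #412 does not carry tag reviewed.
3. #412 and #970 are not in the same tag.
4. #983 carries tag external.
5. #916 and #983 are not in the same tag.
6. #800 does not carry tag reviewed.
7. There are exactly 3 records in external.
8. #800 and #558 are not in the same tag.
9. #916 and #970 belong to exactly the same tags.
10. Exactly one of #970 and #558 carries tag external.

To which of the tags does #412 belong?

From (2): #412 ∉ reviewed.
From (4): #983 ∈ external.
From (6): #800 ∉ reviewed.
(1) (exactly one): #916 ∉ external.
(9): #970 matches #916: #970 ∉ external.
(10) (exactly one): #558 ∈ external.
(8): #800 ∉ external.
(7): only 3 candidates remain for external, so all are in.

#412: external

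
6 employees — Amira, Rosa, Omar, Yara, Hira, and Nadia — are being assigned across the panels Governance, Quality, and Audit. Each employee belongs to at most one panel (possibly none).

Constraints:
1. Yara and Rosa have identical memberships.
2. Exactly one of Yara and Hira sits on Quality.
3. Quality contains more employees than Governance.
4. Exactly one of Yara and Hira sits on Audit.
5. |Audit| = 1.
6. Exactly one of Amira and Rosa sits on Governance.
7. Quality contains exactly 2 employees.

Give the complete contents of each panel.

Governance = {Amira}; Quality = {Rosa, Yara}; Audit = {Hira}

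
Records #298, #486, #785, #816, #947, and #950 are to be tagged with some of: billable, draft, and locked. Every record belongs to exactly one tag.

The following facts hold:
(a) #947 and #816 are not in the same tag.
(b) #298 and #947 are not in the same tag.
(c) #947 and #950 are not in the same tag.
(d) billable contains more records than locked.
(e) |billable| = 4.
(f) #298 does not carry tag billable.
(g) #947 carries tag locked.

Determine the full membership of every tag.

From (f): #298 ∉ billable.
From (g): #947 ∈ locked.
(a): #816 ∉ locked.
(b): #298 ∉ locked.
(c): #950 ∉ locked.
(e): only 4 candidates remain for billable, so all are in.
Only one tag left: #298 ∈ draft.

billable = {#486, #785, #816, #950}; draft = {#298}; locked = {#947}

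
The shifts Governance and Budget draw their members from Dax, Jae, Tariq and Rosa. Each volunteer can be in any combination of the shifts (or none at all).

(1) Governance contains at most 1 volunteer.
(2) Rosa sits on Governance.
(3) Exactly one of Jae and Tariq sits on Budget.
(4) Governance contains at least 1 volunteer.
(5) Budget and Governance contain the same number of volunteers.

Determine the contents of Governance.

From (2): Rosa ∈ Governance.
(1): Governance already has 1, so the rest are out.

Governance = {Rosa}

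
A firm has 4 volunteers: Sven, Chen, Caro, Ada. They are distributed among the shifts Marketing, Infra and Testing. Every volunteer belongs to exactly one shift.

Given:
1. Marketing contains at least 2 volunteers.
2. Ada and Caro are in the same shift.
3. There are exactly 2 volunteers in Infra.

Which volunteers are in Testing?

Testing = {}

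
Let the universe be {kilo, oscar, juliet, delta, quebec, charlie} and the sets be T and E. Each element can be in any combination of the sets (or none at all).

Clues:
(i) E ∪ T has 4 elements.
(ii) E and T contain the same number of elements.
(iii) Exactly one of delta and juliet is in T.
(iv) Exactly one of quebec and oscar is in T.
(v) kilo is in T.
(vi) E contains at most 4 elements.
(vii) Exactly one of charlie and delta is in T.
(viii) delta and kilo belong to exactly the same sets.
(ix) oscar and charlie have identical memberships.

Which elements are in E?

E = {delta, juliet, kilo}

From (v): kilo ∈ T.
(viii): delta matches kilo: delta ∈ T.
(iii) (exactly one): juliet ∉ T.
(vii) (exactly one): charlie ∉ T.
(ix): oscar matches charlie: oscar ∉ T.
(iv) (exactly one): quebec ∈ T.
Suppose kilo ∉ E: no assignment then satisfies all the clues, so kilo ∈ E.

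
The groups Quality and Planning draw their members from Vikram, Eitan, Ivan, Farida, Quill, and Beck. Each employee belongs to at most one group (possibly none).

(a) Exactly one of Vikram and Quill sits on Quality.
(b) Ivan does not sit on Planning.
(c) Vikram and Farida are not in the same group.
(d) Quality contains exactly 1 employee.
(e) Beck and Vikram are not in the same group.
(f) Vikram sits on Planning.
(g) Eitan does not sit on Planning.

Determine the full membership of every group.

Quality = {Quill}; Planning = {Vikram}

From (b): Ivan ∉ Planning.
From (f): Vikram ∈ Planning.
From (g): Eitan ∉ Planning.
(a) (exactly one): Quill ∈ Quality.
(c): Farida ∉ Planning.
(d): Quality already has 1, so the rest are out.
(e): Beck ∉ Planning.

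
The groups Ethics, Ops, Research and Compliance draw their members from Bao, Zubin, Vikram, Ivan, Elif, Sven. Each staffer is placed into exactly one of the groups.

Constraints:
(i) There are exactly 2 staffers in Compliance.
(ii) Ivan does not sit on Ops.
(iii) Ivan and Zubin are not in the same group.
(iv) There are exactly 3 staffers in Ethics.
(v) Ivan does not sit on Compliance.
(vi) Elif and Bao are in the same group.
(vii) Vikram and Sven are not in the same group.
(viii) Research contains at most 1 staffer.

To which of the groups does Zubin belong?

Zubin: Compliance

From (ii): Ivan ∉ Ops.
From (v): Ivan ∉ Compliance.
Suppose Zubin ∈ Ethics: no assignment then satisfies all the clues, so Zubin ∉ Ethics.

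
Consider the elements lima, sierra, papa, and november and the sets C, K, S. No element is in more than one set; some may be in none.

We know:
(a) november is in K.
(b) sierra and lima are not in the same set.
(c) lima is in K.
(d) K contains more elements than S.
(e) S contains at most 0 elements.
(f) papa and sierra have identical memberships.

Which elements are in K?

K = {lima, november}

From (a): november ∈ K.
From (c): lima ∈ K.
(b): sierra ∉ K.
(e): S already has 0, so the rest are out.
(f): papa matches sierra: papa ∉ K.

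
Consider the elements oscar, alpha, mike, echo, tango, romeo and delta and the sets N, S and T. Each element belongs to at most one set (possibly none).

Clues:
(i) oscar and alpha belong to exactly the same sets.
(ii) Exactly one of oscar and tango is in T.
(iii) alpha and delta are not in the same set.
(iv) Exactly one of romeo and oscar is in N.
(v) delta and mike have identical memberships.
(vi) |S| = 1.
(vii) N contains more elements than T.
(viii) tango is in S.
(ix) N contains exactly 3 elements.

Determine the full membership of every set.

N = {delta, mike, romeo}; S = {tango}; T = {alpha, oscar}

From (viii): tango ∈ S.
(ii) (exactly one): oscar ∈ T.
(iv) (exactly one): romeo ∈ N.
(vi): S already has 1, so the rest are out.
(i): alpha matches oscar: alpha ∉ N.
(i): alpha matches oscar: alpha ∈ T.
(iii): delta ∉ T.
(v): mike matches delta: mike ∉ T.
Suppose mike ∉ N: no assignment then satisfies all the clues, so mike ∈ N.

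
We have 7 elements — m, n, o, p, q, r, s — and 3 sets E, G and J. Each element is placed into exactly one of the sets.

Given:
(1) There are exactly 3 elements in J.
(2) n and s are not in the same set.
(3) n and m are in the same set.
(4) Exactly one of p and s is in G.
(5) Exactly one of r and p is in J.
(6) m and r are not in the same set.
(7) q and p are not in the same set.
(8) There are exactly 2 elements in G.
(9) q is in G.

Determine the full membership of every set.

From (9): q ∈ G.
(7): p ∉ G.
(4) (exactly one): s ∈ G.
(8): G already has 2, so the rest are out.
Suppose m ∈ E: no assignment then satisfies all the clues, so m ∉ E.

E = {o, r}; G = {q, s}; J = {m, n, p}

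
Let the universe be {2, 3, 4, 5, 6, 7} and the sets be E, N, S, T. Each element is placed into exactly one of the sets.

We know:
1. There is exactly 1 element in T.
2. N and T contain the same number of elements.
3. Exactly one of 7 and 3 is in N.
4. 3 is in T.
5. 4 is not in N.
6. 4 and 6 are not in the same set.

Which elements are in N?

N = {7}

From (4): 3 ∈ T.
From (5): 4 ∉ N.
(1): T already has 1, so the rest are out.
(3) (exactly one): 7 ∈ N.
Suppose 2 ∈ N: no assignment then satisfies all the clues, so 2 ∉ N.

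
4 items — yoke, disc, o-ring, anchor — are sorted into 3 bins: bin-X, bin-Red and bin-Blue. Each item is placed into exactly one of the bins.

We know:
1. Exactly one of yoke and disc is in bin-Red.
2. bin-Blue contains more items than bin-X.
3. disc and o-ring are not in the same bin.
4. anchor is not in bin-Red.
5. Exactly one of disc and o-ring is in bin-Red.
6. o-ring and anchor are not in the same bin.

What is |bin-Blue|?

2

From (4): anchor ∉ bin-Red.
Suppose yoke ∈ bin-X: no assignment then satisfies all the clues, so yoke ∉ bin-X.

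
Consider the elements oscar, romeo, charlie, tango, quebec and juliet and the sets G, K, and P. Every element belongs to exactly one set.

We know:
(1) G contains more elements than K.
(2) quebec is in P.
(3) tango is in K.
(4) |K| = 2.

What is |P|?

1

From (2): quebec ∈ P.
From (3): tango ∈ K.
Suppose oscar ∈ P: no assignment then satisfies all the clues, so oscar ∉ P.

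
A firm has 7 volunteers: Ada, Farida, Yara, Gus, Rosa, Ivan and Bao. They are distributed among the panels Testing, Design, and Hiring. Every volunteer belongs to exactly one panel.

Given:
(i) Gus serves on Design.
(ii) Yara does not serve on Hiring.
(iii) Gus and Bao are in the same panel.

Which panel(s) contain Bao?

From (i): Gus ∈ Design.
From (ii): Yara ∉ Hiring.
(iii): Bao matches Gus: Bao ∉ Testing.
(iii): Bao matches Gus: Bao ∈ Design.

Bao: Design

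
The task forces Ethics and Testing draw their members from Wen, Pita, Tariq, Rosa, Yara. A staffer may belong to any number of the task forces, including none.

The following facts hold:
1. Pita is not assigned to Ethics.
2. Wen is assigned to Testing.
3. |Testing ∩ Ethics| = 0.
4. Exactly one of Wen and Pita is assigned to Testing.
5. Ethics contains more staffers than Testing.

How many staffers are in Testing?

1

From (1): Pita ∉ Ethics.
From (2): Wen ∈ Testing.
(4) (exactly one): Pita ∉ Testing.
Suppose Wen ∈ Ethics: no assignment then satisfies all the clues, so Wen ∉ Ethics.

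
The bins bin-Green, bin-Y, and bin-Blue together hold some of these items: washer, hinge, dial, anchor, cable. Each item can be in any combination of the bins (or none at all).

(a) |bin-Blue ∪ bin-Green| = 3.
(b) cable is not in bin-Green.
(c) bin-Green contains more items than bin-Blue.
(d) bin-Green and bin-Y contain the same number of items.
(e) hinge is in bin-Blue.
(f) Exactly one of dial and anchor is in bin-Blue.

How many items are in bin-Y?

3

From (b): cable ∉ bin-Green.
From (e): hinge ∈ bin-Blue.
Suppose washer ∈ bin-Blue: no assignment then satisfies all the clues, so washer ∉ bin-Blue.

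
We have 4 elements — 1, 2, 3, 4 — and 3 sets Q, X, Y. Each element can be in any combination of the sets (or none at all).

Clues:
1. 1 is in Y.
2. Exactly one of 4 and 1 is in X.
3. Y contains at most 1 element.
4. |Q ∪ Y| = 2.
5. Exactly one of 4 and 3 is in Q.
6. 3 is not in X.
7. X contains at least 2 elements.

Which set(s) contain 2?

2: X

From (1): 1 ∈ Y.
From (6): 3 ∉ X.
(3): Y already has 1, so the rest are out.
Suppose 2 ∈ Q: no assignment then satisfies all the clues, so 2 ∉ Q.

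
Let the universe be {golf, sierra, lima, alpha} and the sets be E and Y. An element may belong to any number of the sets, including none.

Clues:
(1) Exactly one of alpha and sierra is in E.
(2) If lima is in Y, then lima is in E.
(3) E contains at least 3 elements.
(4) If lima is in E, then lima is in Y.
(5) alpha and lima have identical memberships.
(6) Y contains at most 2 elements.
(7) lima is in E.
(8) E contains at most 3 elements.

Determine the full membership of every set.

From (7): lima ∈ E.
(4): lima ∈ Y.
(5): alpha matches lima: alpha ∈ E.
(5): alpha matches lima: alpha ∈ Y.
(6): Y already has 2, so the rest are out.
(1) (exactly one): sierra ∉ E.
(3): only 3 candidates remain for E, so all are in.

E = {alpha, golf, lima}; Y = {alpha, lima}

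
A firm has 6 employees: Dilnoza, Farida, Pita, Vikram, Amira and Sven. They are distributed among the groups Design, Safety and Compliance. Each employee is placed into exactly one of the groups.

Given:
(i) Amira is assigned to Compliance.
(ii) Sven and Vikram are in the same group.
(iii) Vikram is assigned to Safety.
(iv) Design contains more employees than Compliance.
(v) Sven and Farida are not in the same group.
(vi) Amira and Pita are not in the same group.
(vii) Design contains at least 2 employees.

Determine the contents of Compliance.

Compliance = {Amira}

From (i): Amira ∈ Compliance.
From (iii): Vikram ∈ Safety.
(ii): Sven matches Vikram: Sven ∉ Design.
(ii): Sven matches Vikram: Sven ∈ Safety.
(v): Farida ∉ Safety.
(vi): Pita ∉ Compliance.
Suppose Dilnoza ∈ Compliance: no assignment then satisfies all the clues, so Dilnoza ∉ Compliance.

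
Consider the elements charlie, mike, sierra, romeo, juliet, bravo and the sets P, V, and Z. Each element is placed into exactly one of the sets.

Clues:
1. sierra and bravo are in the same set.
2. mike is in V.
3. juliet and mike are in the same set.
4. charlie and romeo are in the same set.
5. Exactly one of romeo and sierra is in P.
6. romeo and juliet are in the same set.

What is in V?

From (2): mike ∈ V.
(3): juliet matches mike: juliet ∉ P.
(3): juliet matches mike: juliet ∈ V.
(6): romeo matches juliet: romeo ∉ P.
(6): romeo matches juliet: romeo ∈ V.
(4): charlie matches romeo: charlie ∉ P.
(4): charlie matches romeo: charlie ∈ V.
(5) (exactly one): sierra ∈ P.
(1): bravo matches sierra: bravo ∈ P.

V = {charlie, juliet, mike, romeo}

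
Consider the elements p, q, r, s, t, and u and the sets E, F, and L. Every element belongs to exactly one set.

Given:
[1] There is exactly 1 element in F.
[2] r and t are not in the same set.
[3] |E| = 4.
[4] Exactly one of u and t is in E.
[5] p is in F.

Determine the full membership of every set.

From (5): p ∈ F.
(1): F already has 1, so the rest are out.
Suppose q ∉ E: no assignment then satisfies all the clues, so q ∈ E.

E = {q, r, s, u}; F = {p}; L = {t}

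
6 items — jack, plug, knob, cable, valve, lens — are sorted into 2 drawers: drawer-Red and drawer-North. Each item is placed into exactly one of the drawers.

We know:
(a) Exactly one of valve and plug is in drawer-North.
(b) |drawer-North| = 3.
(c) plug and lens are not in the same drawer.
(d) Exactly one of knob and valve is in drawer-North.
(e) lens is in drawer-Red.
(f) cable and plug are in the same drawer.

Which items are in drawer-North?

From (e): lens ∈ drawer-Red.
(c): plug ∉ drawer-Red.
(f): cable matches plug: cable ∉ drawer-Red.
Only one drawer left: plug ∈ drawer-North.
Only one drawer left: cable ∈ drawer-North.
(a) (exactly one): valve ∉ drawer-North.
(d) (exactly one): knob ∈ drawer-North.
Only one drawer left: valve ∈ drawer-Red.
(b): drawer-North already has 3, so the rest are out.
Only one drawer left: jack ∈ drawer-Red.

drawer-North = {cable, knob, plug}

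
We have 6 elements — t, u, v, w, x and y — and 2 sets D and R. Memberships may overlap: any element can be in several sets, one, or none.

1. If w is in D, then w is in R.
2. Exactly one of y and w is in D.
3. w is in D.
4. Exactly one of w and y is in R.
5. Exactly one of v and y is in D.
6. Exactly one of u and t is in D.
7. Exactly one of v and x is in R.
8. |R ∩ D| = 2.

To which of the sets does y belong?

From (3): w ∈ D.
(1): w ∈ R.
(2) (exactly one): y ∉ D.
(4) (exactly one): y ∉ R.
(5) (exactly one): v ∈ D.

y: none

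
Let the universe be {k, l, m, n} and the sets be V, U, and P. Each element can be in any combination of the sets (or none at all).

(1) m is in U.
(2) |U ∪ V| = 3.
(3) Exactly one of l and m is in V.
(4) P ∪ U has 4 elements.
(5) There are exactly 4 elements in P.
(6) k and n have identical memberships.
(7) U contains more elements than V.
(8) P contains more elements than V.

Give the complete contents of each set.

From (1): m ∈ U.
(5): only 4 candidates remain for P, so all are in.
Suppose k ∈ V: no assignment then satisfies all the clues, so k ∉ V.

V = {m}; U = {k, m, n}; P = {k, l, m, n}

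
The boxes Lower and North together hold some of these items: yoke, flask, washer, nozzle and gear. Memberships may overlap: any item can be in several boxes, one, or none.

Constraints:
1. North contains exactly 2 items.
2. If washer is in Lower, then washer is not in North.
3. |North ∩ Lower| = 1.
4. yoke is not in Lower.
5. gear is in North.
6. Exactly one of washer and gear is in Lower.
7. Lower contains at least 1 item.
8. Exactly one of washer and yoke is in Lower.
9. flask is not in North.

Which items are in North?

North = {gear, nozzle}

From (4): yoke ∉ Lower.
From (5): gear ∈ North.
From (9): flask ∉ North.
(8) (exactly one): washer ∈ Lower.
(2): washer ∉ North.
(6) (exactly one): gear ∉ Lower.
Suppose yoke ∈ North: no assignment then satisfies all the clues, so yoke ∉ North.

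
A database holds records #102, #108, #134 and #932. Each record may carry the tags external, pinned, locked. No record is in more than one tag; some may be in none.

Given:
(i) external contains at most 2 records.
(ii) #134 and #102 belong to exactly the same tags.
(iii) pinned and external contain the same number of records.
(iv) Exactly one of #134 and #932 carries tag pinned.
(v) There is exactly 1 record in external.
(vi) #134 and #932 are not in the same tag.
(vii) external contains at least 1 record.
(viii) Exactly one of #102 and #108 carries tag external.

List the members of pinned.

pinned = {#932}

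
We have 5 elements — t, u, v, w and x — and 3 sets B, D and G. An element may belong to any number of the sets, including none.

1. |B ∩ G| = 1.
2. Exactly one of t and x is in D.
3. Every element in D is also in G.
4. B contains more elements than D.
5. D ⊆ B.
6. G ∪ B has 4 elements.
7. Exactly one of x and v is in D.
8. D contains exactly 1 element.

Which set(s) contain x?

x: B, D, G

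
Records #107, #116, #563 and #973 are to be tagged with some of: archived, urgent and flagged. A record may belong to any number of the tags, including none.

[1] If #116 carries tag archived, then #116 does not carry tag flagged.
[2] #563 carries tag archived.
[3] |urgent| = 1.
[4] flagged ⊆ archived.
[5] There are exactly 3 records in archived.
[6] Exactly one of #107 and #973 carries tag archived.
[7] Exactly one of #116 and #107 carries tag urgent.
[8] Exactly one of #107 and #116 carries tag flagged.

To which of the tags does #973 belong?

#973: none

From (2): #563 ∈ archived.
Suppose #973 ∈ archived: no assignment then satisfies all the clues, so #973 ∉ archived.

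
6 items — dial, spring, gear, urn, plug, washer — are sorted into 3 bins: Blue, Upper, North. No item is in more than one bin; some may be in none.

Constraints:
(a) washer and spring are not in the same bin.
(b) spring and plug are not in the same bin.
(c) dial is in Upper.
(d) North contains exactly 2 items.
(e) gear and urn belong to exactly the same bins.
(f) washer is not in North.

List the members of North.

North = {gear, urn}

From (c): dial ∈ Upper.
From (f): washer ∉ North.
Suppose spring ∈ North: no assignment then satisfies all the clues, so spring ∉ North.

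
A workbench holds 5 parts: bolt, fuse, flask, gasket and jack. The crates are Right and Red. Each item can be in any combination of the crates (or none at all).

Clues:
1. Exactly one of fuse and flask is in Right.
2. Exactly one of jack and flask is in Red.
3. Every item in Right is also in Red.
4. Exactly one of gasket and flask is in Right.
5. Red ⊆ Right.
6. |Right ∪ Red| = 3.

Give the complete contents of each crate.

Right = {fuse, gasket, jack}; Red = {fuse, gasket, jack}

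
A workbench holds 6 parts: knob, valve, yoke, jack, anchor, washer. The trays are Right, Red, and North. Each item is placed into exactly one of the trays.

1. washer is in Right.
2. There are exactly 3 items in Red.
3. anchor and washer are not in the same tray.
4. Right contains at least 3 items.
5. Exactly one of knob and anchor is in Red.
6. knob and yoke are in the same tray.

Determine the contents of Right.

Right = {knob, washer, yoke}

From (1): washer ∈ Right.
(3): anchor ∉ Right.
Suppose knob ∉ Right: no assignment then satisfies all the clues, so knob ∈ Right.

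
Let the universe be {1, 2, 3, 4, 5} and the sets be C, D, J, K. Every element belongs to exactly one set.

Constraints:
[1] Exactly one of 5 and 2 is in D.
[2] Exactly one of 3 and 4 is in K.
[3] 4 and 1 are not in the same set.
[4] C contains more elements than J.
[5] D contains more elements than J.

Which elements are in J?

J = {}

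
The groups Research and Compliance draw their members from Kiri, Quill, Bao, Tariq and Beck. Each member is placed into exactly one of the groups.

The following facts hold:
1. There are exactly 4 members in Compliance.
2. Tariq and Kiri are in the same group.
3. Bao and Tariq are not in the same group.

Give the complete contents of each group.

Research = {Bao}; Compliance = {Beck, Kiri, Quill, Tariq}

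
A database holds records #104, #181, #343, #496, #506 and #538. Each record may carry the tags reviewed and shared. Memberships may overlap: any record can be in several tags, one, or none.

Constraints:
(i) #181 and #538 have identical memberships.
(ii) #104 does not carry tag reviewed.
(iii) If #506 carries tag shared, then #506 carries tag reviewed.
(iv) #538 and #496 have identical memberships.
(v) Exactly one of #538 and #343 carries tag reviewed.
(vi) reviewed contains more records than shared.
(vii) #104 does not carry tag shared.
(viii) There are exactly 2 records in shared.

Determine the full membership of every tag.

reviewed = {#181, #496, #506, #538}; shared = {#343, #506}

From (ii): #104 ∉ reviewed.
From (vii): #104 ∉ shared.
Suppose #181 ∉ reviewed: no assignment then satisfies all the clues, so #181 ∈ reviewed.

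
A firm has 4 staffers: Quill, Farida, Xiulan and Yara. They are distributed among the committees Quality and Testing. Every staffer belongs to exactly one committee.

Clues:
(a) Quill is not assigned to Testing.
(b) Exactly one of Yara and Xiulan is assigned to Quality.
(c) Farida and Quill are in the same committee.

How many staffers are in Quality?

3

From (a): Quill ∉ Testing.
(c): Farida matches Quill: Farida ∉ Testing.
Only one committee left: Quill ∈ Quality.
Only one committee left: Farida ∈ Quality.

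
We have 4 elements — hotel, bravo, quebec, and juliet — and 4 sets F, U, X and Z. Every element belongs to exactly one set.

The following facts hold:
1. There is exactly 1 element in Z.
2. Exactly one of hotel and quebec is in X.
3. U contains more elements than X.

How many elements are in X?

1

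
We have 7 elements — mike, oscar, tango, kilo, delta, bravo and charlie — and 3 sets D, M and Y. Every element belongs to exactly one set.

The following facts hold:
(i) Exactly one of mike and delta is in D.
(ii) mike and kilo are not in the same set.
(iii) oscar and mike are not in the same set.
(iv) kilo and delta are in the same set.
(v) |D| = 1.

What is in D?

D = {mike}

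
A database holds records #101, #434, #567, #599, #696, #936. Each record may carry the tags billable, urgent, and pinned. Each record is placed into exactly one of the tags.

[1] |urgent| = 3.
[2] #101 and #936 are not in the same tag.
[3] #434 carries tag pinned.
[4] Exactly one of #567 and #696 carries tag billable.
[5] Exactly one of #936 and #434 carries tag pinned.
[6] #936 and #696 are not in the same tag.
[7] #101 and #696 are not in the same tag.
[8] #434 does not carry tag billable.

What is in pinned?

From (3): #434 ∈ pinned.
(5) (exactly one): #936 ∉ pinned.
Suppose #101 ∉ pinned: no assignment then satisfies all the clues, so #101 ∈ pinned.

pinned = {#101, #434}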